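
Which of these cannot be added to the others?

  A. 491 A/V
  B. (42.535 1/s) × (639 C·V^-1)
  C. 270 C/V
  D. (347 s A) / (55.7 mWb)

C.

Work out the base dimensions of each:
  A. A·V⁻¹ = A·(J·C⁻¹)⁻¹ = kg⁻¹·m⁻²·s³·A²
  B. [s⁻¹] · [kg⁻¹·m⁻²·s⁴·A²] = kg⁻¹·m⁻²·s³·A²
  C. C·V⁻¹ = s·A·(J·C⁻¹)⁻¹ = kg⁻¹·m⁻²·s⁴·A²
  D. [s·A] / [kg·m²·s⁻²·A⁻¹] = kg⁻¹·m⁻²·s³·A²
All reduce to kg⁻¹·m⁻²·s³·A² except C., which is kg⁻¹·m⁻²·s⁴·A².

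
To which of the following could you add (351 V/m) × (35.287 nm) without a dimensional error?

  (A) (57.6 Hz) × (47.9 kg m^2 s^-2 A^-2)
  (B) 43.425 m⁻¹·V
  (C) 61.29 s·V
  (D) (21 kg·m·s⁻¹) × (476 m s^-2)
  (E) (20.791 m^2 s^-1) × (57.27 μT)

(E)

Reference: [kg·m·s⁻³·A⁻¹] · [m] = kg·m²·s⁻³·A⁻¹.
Each option:
  (A) [s⁻¹] · [kg·m²·s⁻²·A⁻²] = kg·m²·s⁻³·A⁻²
  (B) V·m⁻¹ = J·C⁻¹·m⁻¹ = kg·m·s⁻³·A⁻¹
  (C) V·s = J·C⁻¹·s = kg·m²·s⁻²·A⁻¹
  (D) [kg·m·s⁻¹] · [m·s⁻²] = kg·m²·s⁻³
  (E) [m²·s⁻¹] · [kg·s⁻²·A⁻¹] = kg·m²·s⁻³·A⁻¹  ← same
Only (E) matches kg·m²·s⁻³·A⁻¹.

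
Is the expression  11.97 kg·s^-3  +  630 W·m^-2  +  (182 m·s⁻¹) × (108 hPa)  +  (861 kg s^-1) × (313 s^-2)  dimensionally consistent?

Dimensions:
  11.97 kg·s^-3:  kg·s⁻³
  630 W·m^-2:  W·m⁻² = J·s⁻¹·m⁻² = kg·s⁻³
  (182 m·s⁻¹) × (108 hPa):  [m·s⁻¹] · [kg·m⁻¹·s⁻²] = kg·s⁻³
  (861 kg s^-1) × (313 s^-2):  [kg·s⁻¹] · [s⁻²] = kg·s⁻³
Every term reduces to kg·s⁻³.

Yes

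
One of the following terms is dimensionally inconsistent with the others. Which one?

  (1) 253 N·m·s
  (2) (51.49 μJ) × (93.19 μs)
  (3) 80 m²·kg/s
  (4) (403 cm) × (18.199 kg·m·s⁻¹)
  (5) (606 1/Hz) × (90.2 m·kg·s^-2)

Expand each in SI base units:
  (1) N·m·s = kg·m·s⁻²·m·s = kg·m²·s⁻¹
  (2) [kg·m²·s⁻²] · [s] = kg·m²·s⁻¹
  (3) kg·m²·s⁻¹
  (4) [m] · [kg·m·s⁻¹] = kg·m²·s⁻¹
  (5) [s] · [kg·m·s⁻²] = kg·m·s⁻¹
All reduce to kg·m²·s⁻¹ except (5), which is kg·m·s⁻¹.

(5)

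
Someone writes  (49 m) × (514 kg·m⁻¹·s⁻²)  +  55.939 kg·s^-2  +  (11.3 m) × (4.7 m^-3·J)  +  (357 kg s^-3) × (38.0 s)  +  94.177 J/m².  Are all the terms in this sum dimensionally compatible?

Reduce each to base SI dimensions:
  (49 m) × (514 kg·m⁻¹·s⁻²):  [m] · [kg·m⁻¹·s⁻²] = kg·s⁻²
  55.939 kg·s^-2:  kg·s⁻²
  (11.3 m) × (4.7 m^-3·J):  [m] · [kg·m⁻¹·s⁻²] = kg·s⁻²
  (357 kg s^-3) × (38.0 s):  [kg·s⁻³] · [s] = kg·s⁻²
  94.177 J/m²:  J·m⁻² = N·m·m⁻² = kg·s⁻²
Every term reduces to kg·s⁻².

Yes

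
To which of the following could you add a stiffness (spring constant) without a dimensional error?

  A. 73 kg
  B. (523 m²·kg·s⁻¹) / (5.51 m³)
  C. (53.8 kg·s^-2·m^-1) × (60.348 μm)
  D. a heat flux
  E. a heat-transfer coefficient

C.

Reference: [stiffness (spring constant)] = kg·s⁻².
Each option:
  A. kg
  B. [kg·m²·s⁻¹] / [m³] = kg·m⁻¹·s⁻¹
  C. [kg·m⁻¹·s⁻²] · [m] = kg·s⁻²  ← same
  D. [heat flux] = kg·s⁻³
  E. [heat-transfer coefficient] = kg·s⁻³·K⁻¹
Only C. matches kg·s⁻².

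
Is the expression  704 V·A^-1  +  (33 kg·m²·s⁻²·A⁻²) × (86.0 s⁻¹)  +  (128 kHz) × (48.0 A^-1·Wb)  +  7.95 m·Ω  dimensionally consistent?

No

Work out the base dimensions of each:
  704 V·A^-1:  V·A⁻¹ = J·C⁻¹·A⁻¹ = kg·m²·s⁻³·A⁻²
  (33 kg·m²·s⁻²·A⁻²) × (86.0 s⁻¹):  [kg·m²·s⁻²·A⁻²] · [s⁻¹] = kg·m²·s⁻³·A⁻²
  (128 kHz) × (48.0 A^-1·Wb):  [s⁻¹] · [kg·m²·s⁻²·A⁻²] = kg·m²·s⁻³·A⁻²
  7.95 m·Ω:  Ω·m = V·A⁻¹·m = kg·m³·s⁻³·A⁻²
The terms do not share a single dimension (kg·m²·s⁻³·A⁻² vs kg·m³·s⁻³·A⁻²).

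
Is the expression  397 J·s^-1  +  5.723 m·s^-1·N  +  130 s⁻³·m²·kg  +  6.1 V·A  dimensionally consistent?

Reduce each to base SI dimensions:
  397 J·s^-1:  J·s⁻¹ = N·m·s⁻¹ = kg·m²·s⁻³
  5.723 m·s^-1·N:  N·m·s⁻¹ = kg·m·s⁻²·m·s⁻¹ = kg·m²·s⁻³
  130 s⁻³·m²·kg:  kg·m²·s⁻³
  6.1 V·A:  V·A = J·C⁻¹·A = kg·m²·s⁻³
Every term reduces to kg·m²·s⁻³.

Yes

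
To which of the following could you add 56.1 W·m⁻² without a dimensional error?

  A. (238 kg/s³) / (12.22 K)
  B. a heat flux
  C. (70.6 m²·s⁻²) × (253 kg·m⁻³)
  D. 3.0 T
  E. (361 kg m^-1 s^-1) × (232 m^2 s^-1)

B.

Reference: W·m⁻² = J·s⁻¹·m⁻² = kg·s⁻³.
Each option:
  A. [kg·s⁻³] / [K] = kg·s⁻³·K⁻¹
  B. [heat flux] = kg·s⁻³  ← same
  C. [m²·s⁻²] · [kg·m⁻³] = kg·m⁻¹·s⁻²
  D. T = Wb·m⁻² = kg·s⁻²·A⁻¹
  E. [kg·m⁻¹·s⁻¹] · [m²·s⁻¹] = kg·m·s⁻²
Only B. matches kg·s⁻³.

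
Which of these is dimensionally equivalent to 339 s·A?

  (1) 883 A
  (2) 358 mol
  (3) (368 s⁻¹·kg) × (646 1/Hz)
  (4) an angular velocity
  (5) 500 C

Reference: s·A.
Each option:
  (1) A
  (2) mol
  (3) [kg·s⁻¹] · [s] = kg
  (4) [angular velocity] = s⁻¹
  (5) C = s·A  ← same
Only (5) matches s·A.

(5)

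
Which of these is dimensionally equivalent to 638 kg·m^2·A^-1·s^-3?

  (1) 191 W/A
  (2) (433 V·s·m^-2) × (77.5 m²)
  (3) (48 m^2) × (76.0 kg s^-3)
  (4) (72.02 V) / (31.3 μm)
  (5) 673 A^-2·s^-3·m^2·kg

Reference: kg·m²·s⁻³·A⁻¹.
Each option:
  (1) W·A⁻¹ = J·s⁻¹·A⁻¹ = kg·m²·s⁻³·A⁻¹  ← same
  (2) [kg·s⁻²·A⁻¹] · [m²] = kg·m²·s⁻²·A⁻¹
  (3) [m²] · [kg·s⁻³] = kg·m²·s⁻³
  (4) [kg·m²·s⁻³·A⁻¹] / [m] = kg·m·s⁻³·A⁻¹
  (5) kg·m²·s⁻³·A⁻²
Only (1) matches kg·m²·s⁻³·A⁻¹.

(1)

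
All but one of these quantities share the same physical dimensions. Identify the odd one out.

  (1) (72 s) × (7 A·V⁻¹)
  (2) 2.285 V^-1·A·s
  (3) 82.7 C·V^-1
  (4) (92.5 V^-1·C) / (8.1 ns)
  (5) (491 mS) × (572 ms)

Work out the base dimensions of each:
  (1) [s] · [kg⁻¹·m⁻²·s³·A²] = kg⁻¹·m⁻²·s⁴·A²
  (2) A·s·V⁻¹ = A·s·(J·C⁻¹)⁻¹ = kg⁻¹·m⁻²·s⁴·A²
  (3) C·V⁻¹ = s·A·(J·C⁻¹)⁻¹ = kg⁻¹·m⁻²·s⁴·A²
  (4) [kg⁻¹·m⁻²·s⁴·A²] / [s] = kg⁻¹·m⁻²·s³·A²
  (5) [kg⁻¹·m⁻²·s³·A²] · [s] = kg⁻¹·m⁻²·s⁴·A²
All reduce to kg⁻¹·m⁻²·s⁴·A² except (4), which is kg⁻¹·m⁻²·s³·A².

(4)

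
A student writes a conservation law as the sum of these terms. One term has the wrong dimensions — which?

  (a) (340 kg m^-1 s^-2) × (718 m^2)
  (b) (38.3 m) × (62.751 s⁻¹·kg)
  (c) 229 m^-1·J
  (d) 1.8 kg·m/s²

(b)

Expand each in SI base units:
  (a) [kg·m⁻¹·s⁻²] · [m²] = kg·m·s⁻²
  (b) [m] · [kg·s⁻¹] = kg·m·s⁻¹
  (c) J·m⁻¹ = N·m·m⁻¹ = kg·m·s⁻²
  (d) kg·m·s⁻²
All reduce to kg·m·s⁻² except (b), which is kg·m·s⁻¹.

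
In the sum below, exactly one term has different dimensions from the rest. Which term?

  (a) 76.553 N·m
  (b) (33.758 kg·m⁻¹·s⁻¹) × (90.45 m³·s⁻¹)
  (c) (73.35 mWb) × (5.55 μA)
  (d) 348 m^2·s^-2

(d)

Reduce each to base SI dimensions:
  (a) N·m = kg·m·s⁻²·m = kg·m²·s⁻²
  (b) [kg·m⁻¹·s⁻¹] · [m³·s⁻¹] = kg·m²·s⁻²
  (c) [kg·m²·s⁻²·A⁻¹] · [A] = kg·m²·s⁻²
  (d) m²·s⁻²
All reduce to kg·m²·s⁻² except (d), which is m²·s⁻².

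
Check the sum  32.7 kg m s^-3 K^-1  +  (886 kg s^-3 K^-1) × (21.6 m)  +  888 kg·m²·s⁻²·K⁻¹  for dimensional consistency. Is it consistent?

No

Dimensions:
  32.7 kg m s^-3 K^-1:  kg·m·s⁻³·K⁻¹
  (886 kg s^-3 K^-1) × (21.6 m):  [kg·s⁻³·K⁻¹] · [m] = kg·m·s⁻³·K⁻¹
  888 kg·m²·s⁻²·K⁻¹:  kg·m²·s⁻²·K⁻¹
The terms do not share a single dimension (kg·m²·s⁻²·K⁻¹ vs kg·m·s⁻³·K⁻¹).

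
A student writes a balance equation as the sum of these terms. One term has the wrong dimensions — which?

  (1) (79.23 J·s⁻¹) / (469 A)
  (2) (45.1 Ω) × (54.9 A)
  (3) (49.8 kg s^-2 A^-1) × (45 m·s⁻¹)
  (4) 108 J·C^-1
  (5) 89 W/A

(3)

Expand each in SI base units:
  (1) [kg·m²·s⁻³] / [A] = kg·m²·s⁻³·A⁻¹
  (2) [kg·m²·s⁻³·A⁻²] · [A] = kg·m²·s⁻³·A⁻¹
  (3) [kg·s⁻²·A⁻¹] · [m·s⁻¹] = kg·m·s⁻³·A⁻¹
  (4) J·C⁻¹ = N·m·(s·A)⁻¹ = kg·m²·s⁻³·A⁻¹
  (5) W·A⁻¹ = J·s⁻¹·A⁻¹ = kg·m²·s⁻³·A⁻¹
All reduce to kg·m²·s⁻³·A⁻¹ except (3), which is kg·m·s⁻³·A⁻¹.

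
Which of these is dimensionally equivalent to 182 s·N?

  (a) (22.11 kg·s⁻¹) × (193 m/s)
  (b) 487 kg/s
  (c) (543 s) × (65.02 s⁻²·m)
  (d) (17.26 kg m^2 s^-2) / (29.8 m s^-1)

Reference: N·s = kg·m·s⁻²·s = kg·m·s⁻¹.
Each option:
  (a) [kg·s⁻¹] · [m·s⁻¹] = kg·m·s⁻²
  (b) kg·s⁻¹
  (c) [s] · [m·s⁻²] = m·s⁻¹
  (d) [kg·m²·s⁻²] / [m·s⁻¹] = kg·m·s⁻¹  ← same
Only (d) matches kg·m·s⁻¹.

(d)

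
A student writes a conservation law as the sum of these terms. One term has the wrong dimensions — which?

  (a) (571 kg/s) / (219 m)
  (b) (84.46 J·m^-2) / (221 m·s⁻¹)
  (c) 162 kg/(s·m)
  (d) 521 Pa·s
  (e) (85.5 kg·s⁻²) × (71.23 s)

(e)

In SI base units:
  (a) [kg·s⁻¹] / [m] = kg·m⁻¹·s⁻¹
  (b) [kg·s⁻²] / [m·s⁻¹] = kg·m⁻¹·s⁻¹
  (c) kg·m⁻¹·s⁻¹
  (d) Pa·s = N·m⁻²·s = kg·m⁻¹·s⁻¹
  (e) [kg·s⁻²] · [s] = kg·s⁻¹
All reduce to kg·m⁻¹·s⁻¹ except (e), which is kg·s⁻¹.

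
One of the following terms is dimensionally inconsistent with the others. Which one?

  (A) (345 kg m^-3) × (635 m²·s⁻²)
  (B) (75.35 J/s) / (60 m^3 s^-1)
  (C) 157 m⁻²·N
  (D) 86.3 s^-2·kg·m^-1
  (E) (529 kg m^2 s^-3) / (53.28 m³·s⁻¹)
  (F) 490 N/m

Expand each in SI base units:
  (A) [kg·m⁻³] · [m²·s⁻²] = kg·m⁻¹·s⁻²
  (B) [kg·m²·s⁻³] / [m³·s⁻¹] = kg·m⁻¹·s⁻²
  (C) N·m⁻² = kg·m·s⁻²·m⁻² = kg·m⁻¹·s⁻²
  (D) kg·m⁻¹·s⁻²
  (E) [kg·m²·s⁻³] / [m³·s⁻¹] = kg·m⁻¹·s⁻²
  (F) N·m⁻¹ = kg·m·s⁻²·m⁻¹ = kg·s⁻²
All reduce to kg·m⁻¹·s⁻² except (F), which is kg·s⁻².

(F)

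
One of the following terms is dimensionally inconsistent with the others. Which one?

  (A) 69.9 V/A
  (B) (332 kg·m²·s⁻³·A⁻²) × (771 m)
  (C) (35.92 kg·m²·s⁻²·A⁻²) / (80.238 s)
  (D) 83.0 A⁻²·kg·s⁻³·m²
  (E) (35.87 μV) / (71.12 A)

(B)

In SI base units:
  (A) V·A⁻¹ = J·C⁻¹·A⁻¹ = kg·m²·s⁻³·A⁻²
  (B) [kg·m²·s⁻³·A⁻²] · [m] = kg·m³·s⁻³·A⁻²
  (C) [kg·m²·s⁻²·A⁻²] / [s] = kg·m²·s⁻³·A⁻²
  (D) kg·m²·s⁻³·A⁻²
  (E) [kg·m²·s⁻³·A⁻¹] / [A] = kg·m²·s⁻³·A⁻²
All reduce to kg·m²·s⁻³·A⁻² except (B), which is kg·m³·s⁻³·A⁻².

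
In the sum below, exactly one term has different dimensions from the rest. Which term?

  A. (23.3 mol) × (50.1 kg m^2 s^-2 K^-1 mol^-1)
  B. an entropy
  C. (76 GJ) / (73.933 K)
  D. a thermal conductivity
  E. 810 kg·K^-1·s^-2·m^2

Work out the base dimensions of each:
  A. [mol] · [kg·m²·s⁻²·K⁻¹·mol⁻¹] = kg·m²·s⁻²·K⁻¹
  B. [entropy] = kg·m²·s⁻²·K⁻¹
  C. [kg·m²·s⁻²] / [K] = kg·m²·s⁻²·K⁻¹
  D. [thermal conductivity] = kg·m·s⁻³·K⁻¹
  E. kg·m²·s⁻²·K⁻¹
All reduce to kg·m²·s⁻²·K⁻¹ except D., which is kg·m·s⁻³·K⁻¹.

D.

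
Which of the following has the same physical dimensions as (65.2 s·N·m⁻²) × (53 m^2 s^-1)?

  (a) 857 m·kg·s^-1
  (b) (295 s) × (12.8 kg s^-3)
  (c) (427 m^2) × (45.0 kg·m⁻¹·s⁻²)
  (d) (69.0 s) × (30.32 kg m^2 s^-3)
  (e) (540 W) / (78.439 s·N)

(c)

Reference: [kg·m⁻¹·s⁻¹] · [m²·s⁻¹] = kg·m·s⁻².
Each option:
  (a) kg·m·s⁻¹
  (b) [s] · [kg·s⁻³] = kg·s⁻²
  (c) [m²] · [kg·m⁻¹·s⁻²] = kg·m·s⁻²  ← same
  (d) [s] · [kg·m²·s⁻³] = kg·m²·s⁻²
  (e) [kg·m²·s⁻³] / [kg·m·s⁻¹] = m·s⁻²
Only (c) matches kg·m·s⁻².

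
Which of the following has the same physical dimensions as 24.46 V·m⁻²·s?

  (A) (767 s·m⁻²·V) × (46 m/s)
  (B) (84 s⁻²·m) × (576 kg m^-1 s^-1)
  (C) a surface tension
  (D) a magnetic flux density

(D)

Reference: V·s·m⁻² = J·C⁻¹·s·m⁻² = kg·s⁻²·A⁻¹.
Each option:
  (A) [kg·s⁻²·A⁻¹] · [m·s⁻¹] = kg·m·s⁻³·A⁻¹
  (B) [m·s⁻²] · [kg·m⁻¹·s⁻¹] = kg·s⁻³
  (C) [surface tension] = kg·s⁻²
  (D) [magnetic flux density] = kg·s⁻²·A⁻¹  ← same
Only (D) matches kg·s⁻²·A⁻¹.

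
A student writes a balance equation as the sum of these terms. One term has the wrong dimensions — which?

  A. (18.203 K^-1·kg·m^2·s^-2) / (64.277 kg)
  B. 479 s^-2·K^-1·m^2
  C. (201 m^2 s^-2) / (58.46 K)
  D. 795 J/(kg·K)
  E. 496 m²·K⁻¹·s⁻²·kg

In SI base units:
  A. [kg·m²·s⁻²·K⁻¹] / [kg] = m²·s⁻²·K⁻¹
  B. m²·s⁻²·K⁻¹
  C. [m²·s⁻²] / [K] = m²·s⁻²·K⁻¹
  D. J·kg⁻¹·K⁻¹ = N·m·kg⁻¹·K⁻¹ = m²·s⁻²·K⁻¹
  E. kg·m²·s⁻²·K⁻¹
All reduce to m²·s⁻²·K⁻¹ except E., which is kg·m²·s⁻²·K⁻¹.

E.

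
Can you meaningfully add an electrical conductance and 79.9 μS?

Yes

Dimensions:
  an electrical conductance:  [electrical conductance] = kg⁻¹·m⁻²·s³·A²
  79.9 μS:  S = Ω⁻¹ = kg⁻¹·m⁻²·s³·A²
Both are kg⁻¹·m⁻²·s³·A², so they have the same dimensions and can be added.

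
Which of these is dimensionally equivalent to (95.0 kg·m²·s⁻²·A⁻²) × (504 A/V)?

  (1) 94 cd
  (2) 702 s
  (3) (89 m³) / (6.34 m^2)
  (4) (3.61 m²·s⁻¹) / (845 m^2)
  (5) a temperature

(2)

Reference: [kg·m²·s⁻²·A⁻²] · [kg⁻¹·m⁻²·s³·A²] = s.
Each option:
  (1) cd
  (2) s  ← same
  (3) [m³] / [m²] = m
  (4) [m²·s⁻¹] / [m²] = s⁻¹
  (5) [temperature] = K
Only (2) matches s.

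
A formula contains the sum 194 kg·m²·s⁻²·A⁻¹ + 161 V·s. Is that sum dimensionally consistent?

Yes

In SI base units:
  194 kg·m²·s⁻²·A⁻¹:  kg·m²·s⁻²·A⁻¹
  161 V·s:  V·s = J·C⁻¹·s = kg·m²·s⁻²·A⁻¹
Both are kg·m²·s⁻²·A⁻¹, so they have the same dimensions and can be added.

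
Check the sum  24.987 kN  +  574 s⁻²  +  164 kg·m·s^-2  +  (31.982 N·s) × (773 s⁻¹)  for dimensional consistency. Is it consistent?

No

Expand each in SI base units:
  24.987 kN:  N = kg·m·s⁻²
  574 s⁻²:  s⁻²
  164 kg·m·s^-2:  kg·m·s⁻²
  (31.982 N·s) × (773 s⁻¹):  [kg·m·s⁻¹] · [s⁻¹] = kg·m·s⁻²
The terms do not share a single dimension (kg·m·s⁻² vs s⁻²).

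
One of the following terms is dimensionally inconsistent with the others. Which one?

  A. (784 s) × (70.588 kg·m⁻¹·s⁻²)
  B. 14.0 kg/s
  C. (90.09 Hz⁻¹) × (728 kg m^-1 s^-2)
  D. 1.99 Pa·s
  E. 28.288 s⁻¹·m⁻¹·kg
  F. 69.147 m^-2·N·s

B.

Expand each in SI base units:
  A. [s] · [kg·m⁻¹·s⁻²] = kg·m⁻¹·s⁻¹
  B. kg·s⁻¹
  C. [s] · [kg·m⁻¹·s⁻²] = kg·m⁻¹·s⁻¹
  D. Pa·s = N·m⁻²·s = kg·m⁻¹·s⁻¹
  E. kg·m⁻¹·s⁻¹
  F. N·s·m⁻² = kg·m·s⁻²·s·m⁻² = kg·m⁻¹·s⁻¹
All reduce to kg·m⁻¹·s⁻¹ except B., which is kg·s⁻¹.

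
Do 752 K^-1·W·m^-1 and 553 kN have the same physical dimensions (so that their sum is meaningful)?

Expand each in SI base units:
  752 K^-1·W·m^-1:  W·m⁻¹·K⁻¹ = J·s⁻¹·m⁻¹·K⁻¹ = kg·m·s⁻³·K⁻¹
  553 kN:  N = kg·m·s⁻²
kg·m·s⁻³·K⁻¹ ≠ kg·m·s⁻², so they cannot be added.

No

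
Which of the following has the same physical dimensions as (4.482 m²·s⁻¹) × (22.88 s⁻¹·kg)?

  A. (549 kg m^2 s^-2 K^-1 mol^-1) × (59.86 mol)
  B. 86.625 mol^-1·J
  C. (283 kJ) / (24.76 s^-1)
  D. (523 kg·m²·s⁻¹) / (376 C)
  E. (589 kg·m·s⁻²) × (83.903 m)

Reference: [m²·s⁻¹] · [kg·s⁻¹] = kg·m²·s⁻².
Each option:
  A. [kg·m²·s⁻²·K⁻¹·mol⁻¹] · [mol] = kg·m²·s⁻²·K⁻¹
  B. J·mol⁻¹ = N·m·mol⁻¹ = kg·m²·s⁻²·mol⁻¹
  C. [kg·m²·s⁻²] / [s⁻¹] = kg·m²·s⁻¹
  D. [kg·m²·s⁻¹] / [s·A] = kg·m²·s⁻²·A⁻¹
  E. [kg·m·s⁻²] · [m] = kg·m²·s⁻²  ← same
Only E. matches kg·m²·s⁻².

E.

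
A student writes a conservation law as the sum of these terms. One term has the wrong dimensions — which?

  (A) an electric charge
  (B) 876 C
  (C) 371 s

In SI base units:
  (A) [electric charge] = s·A
  (B) C = s·A
  (C) s
All reduce to s·A except (C), which is s.

(C)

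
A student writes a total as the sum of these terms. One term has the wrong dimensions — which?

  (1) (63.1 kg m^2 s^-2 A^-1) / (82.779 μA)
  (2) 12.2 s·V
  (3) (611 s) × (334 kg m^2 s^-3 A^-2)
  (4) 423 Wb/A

In SI base units:
  (1) [kg·m²·s⁻²·A⁻¹] / [A] = kg·m²·s⁻²·A⁻²
  (2) V·s = J·C⁻¹·s = kg·m²·s⁻²·A⁻¹
  (3) [s] · [kg·m²·s⁻³·A⁻²] = kg·m²·s⁻²·A⁻²
  (4) Wb·A⁻¹ = V·s·A⁻¹ = kg·m²·s⁻²·A⁻²
All reduce to kg·m²·s⁻²·A⁻² except (2), which is kg·m²·s⁻²·A⁻¹.

(2)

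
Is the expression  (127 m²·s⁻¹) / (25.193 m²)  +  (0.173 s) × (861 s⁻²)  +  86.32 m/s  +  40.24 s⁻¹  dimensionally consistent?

No

Reduce each to base SI dimensions:
  (127 m²·s⁻¹) / (25.193 m²):  [m²·s⁻¹] / [m²] = s⁻¹
  (0.173 s) × (861 s⁻²):  [s] · [s⁻²] = s⁻¹
  86.32 m/s:  m·s⁻¹
  40.24 s⁻¹:  s⁻¹
The terms do not share a single dimension (m·s⁻¹ vs s⁻¹).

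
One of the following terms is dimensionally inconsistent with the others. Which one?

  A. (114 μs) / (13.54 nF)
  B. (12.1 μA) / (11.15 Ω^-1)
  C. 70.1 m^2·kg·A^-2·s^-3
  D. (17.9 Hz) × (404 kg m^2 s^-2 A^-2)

In SI base units:
  A. [s] / [kg⁻¹·m⁻²·s⁴·A²] = kg·m²·s⁻³·A⁻²
  B. [A] / [kg⁻¹·m⁻²·s³·A²] = kg·m²·s⁻³·A⁻¹
  C. kg·m²·s⁻³·A⁻²
  D. [s⁻¹] · [kg·m²·s⁻²·A⁻²] = kg·m²·s⁻³·A⁻²
All reduce to kg·m²·s⁻³·A⁻² except B., which is kg·m²·s⁻³·A⁻¹.

B.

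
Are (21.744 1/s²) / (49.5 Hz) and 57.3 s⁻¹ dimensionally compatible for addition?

Yes

In SI base units:
  (21.744 1/s²) / (49.5 Hz):  [s⁻²] / [s⁻¹] = s⁻¹
  57.3 s⁻¹:  s⁻¹
Both are s⁻¹, so they have the same dimensions and can be added.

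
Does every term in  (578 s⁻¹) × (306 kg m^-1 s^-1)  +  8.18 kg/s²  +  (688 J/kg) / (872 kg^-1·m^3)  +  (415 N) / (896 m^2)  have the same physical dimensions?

No

Expand each in SI base units:
  (578 s⁻¹) × (306 kg m^-1 s^-1):  [s⁻¹] · [kg·m⁻¹·s⁻¹] = kg·m⁻¹·s⁻²
  8.18 kg/s²:  kg·s⁻²
  (688 J/kg) / (872 kg^-1·m^3):  [m²·s⁻²] / [kg⁻¹·m³] = kg·m⁻¹·s⁻²
  (415 N) / (896 m^2):  [kg·m·s⁻²] / [m²] = kg·m⁻¹·s⁻²
The terms do not share a single dimension (kg·m⁻¹·s⁻² vs kg·s⁻²).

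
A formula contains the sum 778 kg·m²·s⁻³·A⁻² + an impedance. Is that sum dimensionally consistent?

Work out the base dimensions of each:
  778 kg·m²·s⁻³·A⁻²:  kg·m²·s⁻³·A⁻²
  an impedance:  [impedance] = kg·m²·s⁻³·A⁻²
Both are kg·m²·s⁻³·A⁻², so they have the same dimensions and can be added.

Yes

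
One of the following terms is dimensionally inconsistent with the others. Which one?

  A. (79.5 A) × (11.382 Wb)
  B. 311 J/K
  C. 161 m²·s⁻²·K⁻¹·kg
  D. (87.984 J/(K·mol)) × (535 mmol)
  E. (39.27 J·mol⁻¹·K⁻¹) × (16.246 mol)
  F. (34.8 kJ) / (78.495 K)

Dimensions:
  A. [A] · [kg·m²·s⁻²·A⁻¹] = kg·m²·s⁻²
  B. J·K⁻¹ = N·m·K⁻¹ = kg·m²·s⁻²·K⁻¹
  C. kg·m²·s⁻²·K⁻¹
  D. [kg·m²·s⁻²·K⁻¹·mol⁻¹] · [mol] = kg·m²·s⁻²·K⁻¹
  E. [kg·m²·s⁻²·K⁻¹·mol⁻¹] · [mol] = kg·m²·s⁻²·K⁻¹
  F. [kg·m²·s⁻²] / [K] = kg·m²·s⁻²·K⁻¹
All reduce to kg·m²·s⁻²·K⁻¹ except A., which is kg·m²·s⁻².

A.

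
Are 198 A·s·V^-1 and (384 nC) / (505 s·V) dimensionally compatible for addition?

No

Expand each in SI base units:
  198 A·s·V^-1:  A·s·V⁻¹ = A·s·(J·C⁻¹)⁻¹ = kg⁻¹·m⁻²·s⁴·A²
  (384 nC) / (505 s·V):  [s·A] / [kg·m²·s⁻²·A⁻¹] = kg⁻¹·m⁻²·s³·A²
kg⁻¹·m⁻²·s⁴·A² ≠ kg⁻¹·m⁻²·s³·A², so they cannot be added.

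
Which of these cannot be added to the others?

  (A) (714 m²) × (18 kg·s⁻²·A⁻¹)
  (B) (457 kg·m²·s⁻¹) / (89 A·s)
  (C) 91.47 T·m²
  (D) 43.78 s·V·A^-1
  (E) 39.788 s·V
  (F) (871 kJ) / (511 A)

Reduce each to base SI dimensions:
  (A) [m²] · [kg·s⁻²·A⁻¹] = kg·m²·s⁻²·A⁻¹
  (B) [kg·m²·s⁻¹] / [s·A] = kg·m²·s⁻²·A⁻¹
  (C) T·m² = Wb·m⁻²·m² = kg·m²·s⁻²·A⁻¹
  (D) V·s·A⁻¹ = J·C⁻¹·s·A⁻¹ = kg·m²·s⁻²·A⁻²
  (E) V·s = J·C⁻¹·s = kg·m²·s⁻²·A⁻¹
  (F) [kg·m²·s⁻²] / [A] = kg·m²·s⁻²·A⁻¹
All reduce to kg·m²·s⁻²·A⁻¹ except (D), which is kg·m²·s⁻²·A⁻².

(D)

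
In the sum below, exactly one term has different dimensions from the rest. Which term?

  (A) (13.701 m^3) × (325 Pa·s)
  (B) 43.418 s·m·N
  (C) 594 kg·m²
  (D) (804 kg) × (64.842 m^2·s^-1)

(C)

Expand each in SI base units:
  (A) [m³] · [kg·m⁻¹·s⁻¹] = kg·m²·s⁻¹
  (B) N·m·s = kg·m·s⁻²·m·s = kg·m²·s⁻¹
  (C) kg·m²
  (D) [kg] · [m²·s⁻¹] = kg·m²·s⁻¹
All reduce to kg·m²·s⁻¹ except (C), which is kg·m².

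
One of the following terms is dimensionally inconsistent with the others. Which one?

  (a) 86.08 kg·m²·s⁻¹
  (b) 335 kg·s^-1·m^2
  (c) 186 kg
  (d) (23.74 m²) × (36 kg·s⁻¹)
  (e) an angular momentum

(c)

Expand each in SI base units:
  (a) kg·m²·s⁻¹
  (b) kg·m²·s⁻¹
  (c) kg
  (d) [m²] · [kg·s⁻¹] = kg·m²·s⁻¹
  (e) [angular momentum] = kg·m²·s⁻¹
All reduce to kg·m²·s⁻¹ except (c), which is kg.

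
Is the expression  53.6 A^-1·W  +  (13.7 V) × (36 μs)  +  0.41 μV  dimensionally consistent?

In SI base units:
  53.6 A^-1·W:  W·A⁻¹ = J·s⁻¹·A⁻¹ = kg·m²·s⁻³·A⁻¹
  (13.7 V) × (36 μs):  [kg·m²·s⁻³·A⁻¹] · [s] = kg·m²·s⁻²·A⁻¹
  0.41 μV:  V = J·C⁻¹ = kg·m²·s⁻³·A⁻¹
The terms do not share a single dimension (kg·m²·s⁻²·A⁻¹ vs kg·m²·s⁻³·A⁻¹).

No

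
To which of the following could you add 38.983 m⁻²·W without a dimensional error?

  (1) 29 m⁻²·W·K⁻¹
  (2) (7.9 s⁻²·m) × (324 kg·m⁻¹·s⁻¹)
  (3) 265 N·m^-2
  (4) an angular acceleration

(2)

Reference: W·m⁻² = J·s⁻¹·m⁻² = kg·s⁻³.
Each option:
  (1) W·m⁻²·K⁻¹ = J·s⁻¹·m⁻²·K⁻¹ = kg·s⁻³·K⁻¹
  (2) [m·s⁻²] · [kg·m⁻¹·s⁻¹] = kg·s⁻³  ← same
  (3) N·m⁻² = kg·m·s⁻²·m⁻² = kg·m⁻¹·s⁻²
  (4) [angular acceleration] = s⁻²
Only (2) matches kg·s⁻³.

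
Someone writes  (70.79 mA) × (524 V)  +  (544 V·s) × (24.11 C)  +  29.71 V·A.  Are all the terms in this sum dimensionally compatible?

Expand each in SI base units:
  (70.79 mA) × (524 V):  [A] · [kg·m²·s⁻³·A⁻¹] = kg·m²·s⁻³
  (544 V·s) × (24.11 C):  [kg·m²·s⁻²·A⁻¹] · [s·A] = kg·m²·s⁻¹
  29.71 V·A:  V·A = J·C⁻¹·A = kg·m²·s⁻³
The terms do not share a single dimension (kg·m²·s⁻³ vs kg·m²·s⁻¹).

No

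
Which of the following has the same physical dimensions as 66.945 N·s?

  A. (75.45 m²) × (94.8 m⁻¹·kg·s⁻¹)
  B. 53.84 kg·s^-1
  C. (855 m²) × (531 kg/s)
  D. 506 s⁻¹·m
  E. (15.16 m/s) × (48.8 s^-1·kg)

A.

Reference: N·s = kg·m·s⁻²·s = kg·m·s⁻¹.
Each option:
  A. [m²] · [kg·m⁻¹·s⁻¹] = kg·m·s⁻¹  ← same
  B. kg·s⁻¹
  C. [m²] · [kg·s⁻¹] = kg·m²·s⁻¹
  D. m·s⁻¹
  E. [m·s⁻¹] · [kg·s⁻¹] = kg·m·s⁻²
Only A. matches kg·m·s⁻¹.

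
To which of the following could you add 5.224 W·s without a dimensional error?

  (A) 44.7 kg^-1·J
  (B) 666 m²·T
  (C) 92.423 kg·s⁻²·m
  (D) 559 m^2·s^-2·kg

(D)

Reference: W·s = J·s⁻¹·s = kg·m²·s⁻².
Each option:
  (A) J·kg⁻¹ = N·m·kg⁻¹ = m²·s⁻²
  (B) T·m² = Wb·m⁻²·m² = kg·m²·s⁻²·A⁻¹
  (C) kg·m·s⁻²
  (D) kg·m²·s⁻²  ← same
Only (D) matches kg·m²·s⁻².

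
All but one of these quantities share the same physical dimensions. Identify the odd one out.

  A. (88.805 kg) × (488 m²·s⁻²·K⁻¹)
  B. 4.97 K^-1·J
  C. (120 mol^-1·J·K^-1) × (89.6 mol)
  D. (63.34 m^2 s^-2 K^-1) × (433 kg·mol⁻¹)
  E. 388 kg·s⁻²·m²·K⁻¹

Reduce each to base SI dimensions:
  A. [kg] · [m²·s⁻²·K⁻¹] = kg·m²·s⁻²·K⁻¹
  B. J·K⁻¹ = N·m·K⁻¹ = kg·m²·s⁻²·K⁻¹
  C. [kg·m²·s⁻²·K⁻¹·mol⁻¹] · [mol] = kg·m²·s⁻²·K⁻¹
  D. [m²·s⁻²·K⁻¹] · [kg·mol⁻¹] = kg·m²·s⁻²·K⁻¹·mol⁻¹
  E. kg·m²·s⁻²·K⁻¹
All reduce to kg·m²·s⁻²·K⁻¹ except D., which is kg·m²·s⁻²·K⁻¹·mol⁻¹.

D.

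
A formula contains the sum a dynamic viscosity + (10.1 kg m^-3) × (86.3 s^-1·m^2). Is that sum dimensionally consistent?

In SI base units:
  a dynamic viscosity:  [dynamic viscosity] = kg·m⁻¹·s⁻¹
  (10.1 kg m^-3) × (86.3 s^-1·m^2):  [kg·m⁻³] · [m²·s⁻¹] = kg·m⁻¹·s⁻¹
Both are kg·m⁻¹·s⁻¹, so they have the same dimensions and can be added.

Yes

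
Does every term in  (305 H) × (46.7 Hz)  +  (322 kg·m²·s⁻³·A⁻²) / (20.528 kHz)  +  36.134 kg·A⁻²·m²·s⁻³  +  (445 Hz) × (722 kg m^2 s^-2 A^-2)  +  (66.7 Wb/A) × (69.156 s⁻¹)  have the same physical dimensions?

No

Reduce each to base SI dimensions:
  (305 H) × (46.7 Hz):  [kg·m²·s⁻²·A⁻²] · [s⁻¹] = kg·m²·s⁻³·A⁻²
  (322 kg·m²·s⁻³·A⁻²) / (20.528 kHz):  [kg·m²·s⁻³·A⁻²] / [s⁻¹] = kg·m²·s⁻²·A⁻²
  36.134 kg·A⁻²·m²·s⁻³:  kg·m²·s⁻³·A⁻²
  (445 Hz) × (722 kg m^2 s^-2 A^-2):  [s⁻¹] · [kg·m²·s⁻²·A⁻²] = kg·m²·s⁻³·A⁻²
  (66.7 Wb/A) × (69.156 s⁻¹):  [kg·m²·s⁻²·A⁻²] · [s⁻¹] = kg·m²·s⁻³·A⁻²
The terms do not share a single dimension (kg·m²·s⁻²·A⁻² vs kg·m²·s⁻³·A⁻²).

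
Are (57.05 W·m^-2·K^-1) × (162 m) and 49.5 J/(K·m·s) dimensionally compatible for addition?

Yes

Work out the base dimensions of each:
  (57.05 W·m^-2·K^-1) × (162 m):  [kg·s⁻³·K⁻¹] · [m] = kg·m·s⁻³·K⁻¹
  49.5 J/(K·m·s):  J·s⁻¹·m⁻¹·K⁻¹ = N·m·s⁻¹·m⁻¹·K⁻¹ = kg·m·s⁻³·K⁻¹
Both are kg·m·s⁻³·K⁻¹, so they have the same dimensions and can be added.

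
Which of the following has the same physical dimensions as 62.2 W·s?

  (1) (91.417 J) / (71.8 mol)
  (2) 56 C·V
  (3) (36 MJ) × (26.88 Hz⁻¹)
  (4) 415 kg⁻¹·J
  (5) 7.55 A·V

Reference: W·s = J·s⁻¹·s = kg·m²·s⁻².
Each option:
  (1) [kg·m²·s⁻²] / [mol] = kg·m²·s⁻²·mol⁻¹
  (2) C·V = s·A·J·C⁻¹ = kg·m²·s⁻²  ← same
  (3) [kg·m²·s⁻²] · [s] = kg·m²·s⁻¹
  (4) J·kg⁻¹ = N·m·kg⁻¹ = m²·s⁻²
  (5) V·A = J·C⁻¹·A = kg·m²·s⁻³
Only (2) matches kg·m²·s⁻².

(2)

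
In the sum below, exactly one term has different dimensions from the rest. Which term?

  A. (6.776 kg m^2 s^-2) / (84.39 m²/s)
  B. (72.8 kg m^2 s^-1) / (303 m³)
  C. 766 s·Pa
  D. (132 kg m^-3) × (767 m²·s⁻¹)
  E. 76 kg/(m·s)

A.

Expand each in SI base units:
  A. [kg·m²·s⁻²] / [m²·s⁻¹] = kg·s⁻¹
  B. [kg·m²·s⁻¹] / [m³] = kg·m⁻¹·s⁻¹
  C. Pa·s = N·m⁻²·s = kg·m⁻¹·s⁻¹
  D. [kg·m⁻³] · [m²·s⁻¹] = kg·m⁻¹·s⁻¹
  E. kg·m⁻¹·s⁻¹
All reduce to kg·m⁻¹·s⁻¹ except A., which is kg·s⁻¹.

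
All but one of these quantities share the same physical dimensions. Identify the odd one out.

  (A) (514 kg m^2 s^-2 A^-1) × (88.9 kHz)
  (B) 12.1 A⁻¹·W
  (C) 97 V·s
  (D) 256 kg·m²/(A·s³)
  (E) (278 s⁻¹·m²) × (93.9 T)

(C)

In SI base units:
  (A) [kg·m²·s⁻²·A⁻¹] · [s⁻¹] = kg·m²·s⁻³·A⁻¹
  (B) W·A⁻¹ = J·s⁻¹·A⁻¹ = kg·m²·s⁻³·A⁻¹
  (C) V·s = J·C⁻¹·s = kg·m²·s⁻²·A⁻¹
  (D) kg·m²·s⁻³·A⁻¹
  (E) [m²·s⁻¹] · [kg·s⁻²·A⁻¹] = kg·m²·s⁻³·A⁻¹
All reduce to kg·m²·s⁻³·A⁻¹ except (C), which is kg·m²·s⁻²·A⁻¹.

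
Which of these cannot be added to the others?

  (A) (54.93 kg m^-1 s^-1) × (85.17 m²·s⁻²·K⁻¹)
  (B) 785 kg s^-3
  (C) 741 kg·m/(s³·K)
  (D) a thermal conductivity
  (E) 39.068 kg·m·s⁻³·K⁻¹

Expand each in SI base units:
  (A) [kg·m⁻¹·s⁻¹] · [m²·s⁻²·K⁻¹] = kg·m·s⁻³·K⁻¹
  (B) kg·s⁻³
  (C) kg·m·s⁻³·K⁻¹
  (D) [thermal conductivity] = kg·m·s⁻³·K⁻¹
  (E) kg·m·s⁻³·K⁻¹
All reduce to kg·m·s⁻³·K⁻¹ except (B), which is kg·s⁻³.

(B)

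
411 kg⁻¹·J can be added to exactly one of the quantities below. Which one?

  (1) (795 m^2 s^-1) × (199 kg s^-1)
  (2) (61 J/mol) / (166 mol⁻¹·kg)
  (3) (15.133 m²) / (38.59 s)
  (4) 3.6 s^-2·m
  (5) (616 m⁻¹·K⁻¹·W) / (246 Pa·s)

Reference: J·kg⁻¹ = N·m·kg⁻¹ = m²·s⁻².
Each option:
  (1) [m²·s⁻¹] · [kg·s⁻¹] = kg·m²·s⁻²
  (2) [kg·m²·s⁻²·mol⁻¹] / [kg·mol⁻¹] = m²·s⁻²  ← same
  (3) [m²] / [s] = m²·s⁻¹
  (4) m·s⁻²
  (5) [kg·m·s⁻³·K⁻¹] / [kg·m⁻¹·s⁻¹] = m²·s⁻²·K⁻¹
Only (2) matches m²·s⁻².

(2)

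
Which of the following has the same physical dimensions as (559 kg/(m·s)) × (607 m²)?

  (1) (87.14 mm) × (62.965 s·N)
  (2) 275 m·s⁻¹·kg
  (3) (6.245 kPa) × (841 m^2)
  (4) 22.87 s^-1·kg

(2)

Reference: [kg·m⁻¹·s⁻¹] · [m²] = kg·m·s⁻¹.
Each option:
  (1) [m] · [kg·m·s⁻¹] = kg·m²·s⁻¹
  (2) kg·m·s⁻¹  ← same
  (3) [kg·m⁻¹·s⁻²] · [m²] = kg·m·s⁻²
  (4) kg·s⁻¹
Only (2) matches kg·m·s⁻¹.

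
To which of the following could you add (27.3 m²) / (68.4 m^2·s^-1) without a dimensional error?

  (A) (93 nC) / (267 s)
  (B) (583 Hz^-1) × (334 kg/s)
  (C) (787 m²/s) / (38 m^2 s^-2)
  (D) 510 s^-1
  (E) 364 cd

(C)

Reference: [m²] / [m²·s⁻¹] = s.
Each option:
  (A) [s·A] / [s] = A
  (B) [s] · [kg·s⁻¹] = kg
  (C) [m²·s⁻¹] / [m²·s⁻²] = s  ← same
  (D) s⁻¹
  (E) cd
Only (C) matches s.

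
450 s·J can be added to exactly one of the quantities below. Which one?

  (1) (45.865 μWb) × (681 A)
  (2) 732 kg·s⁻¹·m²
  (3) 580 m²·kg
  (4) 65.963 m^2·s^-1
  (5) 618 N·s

(2)

Reference: J·s = N·m·s = kg·m²·s⁻¹.
Each option:
  (1) [kg·m²·s⁻²·A⁻¹] · [A] = kg·m²·s⁻²
  (2) kg·m²·s⁻¹  ← same
  (3) kg·m²
  (4) m²·s⁻¹
  (5) N·s = kg·m·s⁻²·s = kg·m·s⁻¹
Only (2) matches kg·m²·s⁻¹.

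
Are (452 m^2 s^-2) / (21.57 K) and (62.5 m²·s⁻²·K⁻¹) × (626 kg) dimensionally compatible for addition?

No

In SI base units:
  (452 m^2 s^-2) / (21.57 K):  [m²·s⁻²] / [K] = m²·s⁻²·K⁻¹
  (62.5 m²·s⁻²·K⁻¹) × (626 kg):  [m²·s⁻²·K⁻¹] · [kg] = kg·m²·s⁻²·K⁻¹
m²·s⁻²·K⁻¹ ≠ kg·m²·s⁻²·K⁻¹, so they cannot be added.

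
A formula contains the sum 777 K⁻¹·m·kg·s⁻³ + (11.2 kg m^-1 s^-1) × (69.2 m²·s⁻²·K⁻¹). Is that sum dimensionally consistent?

Dimensions:
  777 K⁻¹·m·kg·s⁻³:  kg·m·s⁻³·K⁻¹
  (11.2 kg m^-1 s^-1) × (69.2 m²·s⁻²·K⁻¹):  [kg·m⁻¹·s⁻¹] · [m²·s⁻²·K⁻¹] = kg·m·s⁻³·K⁻¹
Both are kg·m·s⁻³·K⁻¹, so they have the same dimensions and can be added.

Yes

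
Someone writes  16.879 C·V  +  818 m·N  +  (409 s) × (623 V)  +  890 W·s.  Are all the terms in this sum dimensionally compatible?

No

Work out the base dimensions of each:
  16.879 C·V:  C·V = s·A·J·C⁻¹ = kg·m²·s⁻²
  818 m·N:  N·m = kg·m·s⁻²·m = kg·m²·s⁻²
  (409 s) × (623 V):  [s] · [kg·m²·s⁻³·A⁻¹] = kg·m²·s⁻²·A⁻¹
  890 W·s:  W·s = J·s⁻¹·s = kg·m²·s⁻²
The terms do not share a single dimension (kg·m²·s⁻² vs kg·m²·s⁻²·A⁻¹).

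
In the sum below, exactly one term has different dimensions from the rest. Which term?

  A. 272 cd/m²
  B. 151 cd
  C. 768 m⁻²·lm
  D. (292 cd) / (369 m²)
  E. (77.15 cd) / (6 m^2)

B.

Work out the base dimensions of each:
  A. cd·m⁻² = m⁻²·cd
  B. cd
  C. lm·m⁻² = cd·m⁻² = m⁻²·cd
  D. [cd] / [m²] = m⁻²·cd
  E. [cd] / [m²] = m⁻²·cd
All reduce to m⁻²·cd except B., which is cd.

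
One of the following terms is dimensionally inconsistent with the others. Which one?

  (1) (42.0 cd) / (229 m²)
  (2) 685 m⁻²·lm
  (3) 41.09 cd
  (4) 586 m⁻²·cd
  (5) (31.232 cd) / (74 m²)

(3)

Expand each in SI base units:
  (1) [cd] / [m²] = m⁻²·cd
  (2) lm·m⁻² = cd·m⁻² = m⁻²·cd
  (3) cd
  (4) cd·m⁻² = m⁻²·cd
  (5) [cd] / [m²] = m⁻²·cd
All reduce to m⁻²·cd except (3), which is cd.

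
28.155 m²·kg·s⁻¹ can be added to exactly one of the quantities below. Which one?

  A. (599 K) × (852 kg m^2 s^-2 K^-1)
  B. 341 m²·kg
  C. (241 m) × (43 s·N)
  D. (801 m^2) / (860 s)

Reference: kg·m²·s⁻¹.
Each option:
  A. [K] · [kg·m²·s⁻²·K⁻¹] = kg·m²·s⁻²
  B. kg·m²
  C. [m] · [kg·m·s⁻¹] = kg·m²·s⁻¹  ← same
  D. [m²] / [s] = m²·s⁻¹
Only C. matches kg·m²·s⁻¹.

C.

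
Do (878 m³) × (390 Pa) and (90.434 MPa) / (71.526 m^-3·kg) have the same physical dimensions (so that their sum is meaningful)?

Work out the base dimensions of each:
  (878 m³) × (390 Pa):  [m³] · [kg·m⁻¹·s⁻²] = kg·m²·s⁻²
  (90.434 MPa) / (71.526 m^-3·kg):  [kg·m⁻¹·s⁻²] / [kg·m⁻³] = m²·s⁻²
kg·m²·s⁻² ≠ m²·s⁻², so they cannot be added.

No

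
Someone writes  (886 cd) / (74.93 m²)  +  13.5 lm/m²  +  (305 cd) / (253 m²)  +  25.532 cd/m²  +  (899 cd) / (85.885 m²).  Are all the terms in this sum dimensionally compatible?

Dimensions:
  (886 cd) / (74.93 m²):  [cd] / [m²] = m⁻²·cd
  13.5 lm/m²:  lm·m⁻² = cd·m⁻² = m⁻²·cd
  (305 cd) / (253 m²):  [cd] / [m²] = m⁻²·cd
  25.532 cd/m²:  cd·m⁻² = m⁻²·cd
  (899 cd) / (85.885 m²):  [cd] / [m²] = m⁻²·cd
Every term reduces to m⁻²·cd.

Yes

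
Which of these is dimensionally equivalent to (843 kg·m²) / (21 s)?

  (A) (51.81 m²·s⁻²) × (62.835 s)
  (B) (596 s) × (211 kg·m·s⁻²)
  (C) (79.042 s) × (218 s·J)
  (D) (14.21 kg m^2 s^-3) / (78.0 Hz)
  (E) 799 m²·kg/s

(E)

Reference: [kg·m²] / [s] = kg·m²·s⁻¹.
Each option:
  (A) [m²·s⁻²] · [s] = m²·s⁻¹
  (B) [s] · [kg·m·s⁻²] = kg·m·s⁻¹
  (C) [s] · [kg·m²·s⁻¹] = kg·m²
  (D) [kg·m²·s⁻³] / [s⁻¹] = kg·m²·s⁻²
  (E) kg·m²·s⁻¹  ← same
Only (E) matches kg·m²·s⁻¹.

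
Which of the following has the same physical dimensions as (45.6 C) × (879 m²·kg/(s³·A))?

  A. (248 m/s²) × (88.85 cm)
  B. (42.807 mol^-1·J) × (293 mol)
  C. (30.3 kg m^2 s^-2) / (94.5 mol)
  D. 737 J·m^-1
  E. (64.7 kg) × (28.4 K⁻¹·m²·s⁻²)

B.

Reference: [s·A] · [kg·m²·s⁻³·A⁻¹] = kg·m²·s⁻².
Each option:
  A. [m·s⁻²] · [m] = m²·s⁻²
  B. [kg·m²·s⁻²·mol⁻¹] · [mol] = kg·m²·s⁻²  ← same
  C. [kg·m²·s⁻²] / [mol] = kg·m²·s⁻²·mol⁻¹
  D. J·m⁻¹ = N·m·m⁻¹ = kg·m·s⁻²
  E. [kg] · [m²·s⁻²·K⁻¹] = kg·m²·s⁻²·K⁻¹
Only B. matches kg·m²·s⁻².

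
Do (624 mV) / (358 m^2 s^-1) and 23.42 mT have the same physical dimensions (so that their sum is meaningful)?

Yes

Reduce each to base SI dimensions:
  (624 mV) / (358 m^2 s^-1):  [kg·m²·s⁻³·A⁻¹] / [m²·s⁻¹] = kg·s⁻²·A⁻¹
  23.42 mT:  T = Wb·m⁻² = kg·s⁻²·A⁻¹
Both are kg·s⁻²·A⁻¹, so they have the same dimensions and can be added.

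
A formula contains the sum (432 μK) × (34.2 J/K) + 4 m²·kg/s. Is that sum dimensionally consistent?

Reduce each to base SI dimensions:
  (432 μK) × (34.2 J/K):  [K] · [kg·m²·s⁻²·K⁻¹] = kg·m²·s⁻²
  4 m²·kg/s:  kg·m²·s⁻¹
kg·m²·s⁻² ≠ kg·m²·s⁻¹, so they cannot be added.

No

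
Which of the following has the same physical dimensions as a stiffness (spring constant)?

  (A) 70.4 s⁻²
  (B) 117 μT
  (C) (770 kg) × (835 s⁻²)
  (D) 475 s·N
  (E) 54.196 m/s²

(C)

Reference: [stiffness (spring constant)] = kg·s⁻².
Each option:
  (A) s⁻²
  (B) T = Wb·m⁻² = kg·s⁻²·A⁻¹
  (C) [kg] · [s⁻²] = kg·s⁻²  ← same
  (D) N·s = kg·m·s⁻²·s = kg·m·s⁻¹
  (E) m·s⁻²
Only (C) matches kg·s⁻².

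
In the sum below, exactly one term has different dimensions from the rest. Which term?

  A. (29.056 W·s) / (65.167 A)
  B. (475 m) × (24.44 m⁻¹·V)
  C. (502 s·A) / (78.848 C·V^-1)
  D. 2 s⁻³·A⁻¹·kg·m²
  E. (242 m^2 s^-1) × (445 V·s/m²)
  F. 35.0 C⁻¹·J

A.

Expand each in SI base units:
  A. [kg·m²·s⁻²] / [A] = kg·m²·s⁻²·A⁻¹
  B. [m] · [kg·m·s⁻³·A⁻¹] = kg·m²·s⁻³·A⁻¹
  C. [s·A] / [kg⁻¹·m⁻²·s⁴·A²] = kg·m²·s⁻³·A⁻¹
  D. kg·m²·s⁻³·A⁻¹
  E. [m²·s⁻¹] · [kg·s⁻²·A⁻¹] = kg·m²·s⁻³·A⁻¹
  F. J·C⁻¹ = N·m·(s·A)⁻¹ = kg·m²·s⁻³·A⁻¹
All reduce to kg·m²·s⁻³·A⁻¹ except A., which is kg·m²·s⁻²·A⁻¹.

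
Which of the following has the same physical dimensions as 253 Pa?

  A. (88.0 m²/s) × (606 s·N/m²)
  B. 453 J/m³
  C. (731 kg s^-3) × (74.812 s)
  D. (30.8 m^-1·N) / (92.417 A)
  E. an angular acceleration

B.

Reference: Pa = N·m⁻² = kg·m⁻¹·s⁻².
Each option:
  A. [m²·s⁻¹] · [kg·m⁻¹·s⁻¹] = kg·m·s⁻²
  B. J·m⁻³ = N·m·m⁻³ = kg·m⁻¹·s⁻²  ← same
  C. [kg·s⁻³] · [s] = kg·s⁻²
  D. [kg·s⁻²] / [A] = kg·s⁻²·A⁻¹
  E. [angular acceleration] = s⁻²
Only B. matches kg·m⁻¹·s⁻².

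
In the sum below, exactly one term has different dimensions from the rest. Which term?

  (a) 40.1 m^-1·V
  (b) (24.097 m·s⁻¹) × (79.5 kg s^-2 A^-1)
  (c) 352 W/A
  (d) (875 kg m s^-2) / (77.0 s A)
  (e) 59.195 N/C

(c)

Reduce each to base SI dimensions:
  (a) V·m⁻¹ = J·C⁻¹·m⁻¹ = kg·m·s⁻³·A⁻¹
  (b) [m·s⁻¹] · [kg·s⁻²·A⁻¹] = kg·m·s⁻³·A⁻¹
  (c) W·A⁻¹ = J·s⁻¹·A⁻¹ = kg·m²·s⁻³·A⁻¹
  (d) [kg·m·s⁻²] / [s·A] = kg·m·s⁻³·A⁻¹
  (e) N·C⁻¹ = kg·m·s⁻²·(s·A)⁻¹ = kg·m·s⁻³·A⁻¹
All reduce to kg·m·s⁻³·A⁻¹ except (c), which is kg·m²·s⁻³·A⁻¹.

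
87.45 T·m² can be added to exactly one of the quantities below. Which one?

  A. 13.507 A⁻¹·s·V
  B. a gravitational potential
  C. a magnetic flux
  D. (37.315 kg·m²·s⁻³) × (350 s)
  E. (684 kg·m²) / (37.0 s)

C.

Reference: T·m² = Wb·m⁻²·m² = kg·m²·s⁻²·A⁻¹.
Each option:
  A. V·s·A⁻¹ = J·C⁻¹·s·A⁻¹ = kg·m²·s⁻²·A⁻²
  B. [gravitational potential] = m²·s⁻²
  C. [magnetic flux] = kg·m²·s⁻²·A⁻¹  ← same
  D. [kg·m²·s⁻³] · [s] = kg·m²·s⁻²
  E. [kg·m²] / [s] = kg·m²·s⁻¹
Only C. matches kg·m²·s⁻²·A⁻¹.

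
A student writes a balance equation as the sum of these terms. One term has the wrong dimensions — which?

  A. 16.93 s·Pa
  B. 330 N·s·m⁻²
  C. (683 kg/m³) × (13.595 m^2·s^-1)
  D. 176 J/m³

D.

Work out the base dimensions of each:
  A. Pa·s = N·m⁻²·s = kg·m⁻¹·s⁻¹
  B. N·s·m⁻² = kg·m·s⁻²·s·m⁻² = kg·m⁻¹·s⁻¹
  C. [kg·m⁻³] · [m²·s⁻¹] = kg·m⁻¹·s⁻¹
  D. J·m⁻³ = N·m·m⁻³ = kg·m⁻¹·s⁻²
All reduce to kg·m⁻¹·s⁻¹ except D., which is kg·m⁻¹·s⁻².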